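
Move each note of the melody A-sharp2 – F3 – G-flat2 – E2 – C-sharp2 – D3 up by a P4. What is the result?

A#2 → D#3
F3 → Bb3
Gb2 → Cb3
E2 → A2
C#2 → F#2
D3 → G3

D#3 Bb3 Cb3 A2 F#2 G3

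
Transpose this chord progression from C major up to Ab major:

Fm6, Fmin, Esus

C major up to Ab major is a minor sixth; each chord root moves by that interval while the quality stays the same.
Fm6: root F up a minor sixth → Db, giving Dbm6.
Fmin: root F up a minor sixth → Db, giving Dbmin.
Esus: root E up a minor sixth → C, giving Csus.

Dbm6 Dbmin Csus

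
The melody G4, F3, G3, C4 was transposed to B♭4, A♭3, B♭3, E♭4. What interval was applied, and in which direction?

up a minor third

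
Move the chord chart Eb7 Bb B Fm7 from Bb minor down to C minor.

F7 C C# Gm7

Bb minor down to C minor is a minor seventh; each chord root moves by that interval while the quality stays the same.
Eb7: root Eb down a minor seventh → F, giving F7.
Bb: root Bb down a minor seventh → C, giving C.
B: root B down a minor seventh → C#, giving C#.
Fm7: root F down a minor seventh → G, giving Gm7.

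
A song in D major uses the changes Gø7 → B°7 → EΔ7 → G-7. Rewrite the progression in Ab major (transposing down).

Dbø7 F°7 BbΔ7 Db-7

D major down to Ab major is an augmented fourth; each chord root moves by that interval while the quality stays the same.
Gø7: root G down an augmented fourth → Db, giving Dbø7.
B°7: root B down an augmented fourth → F, giving F°7.
EΔ7: root E down an augmented fourth → Bb, giving BbΔ7.
G-7: root G down an augmented fourth → Db, giving Db-7.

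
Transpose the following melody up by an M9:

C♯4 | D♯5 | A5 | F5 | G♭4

C#4: a ninth up reaches D, and 14 semitones makes it D#5.
A major ninth up from D#5 gives E#6.
A5 up a major ninth is B6.
F5: a ninth up reaches G, and 14 semitones makes it G6.
A major ninth up from Gb4 gives Ab5.

D#5 E#6 B6 G6 Ab5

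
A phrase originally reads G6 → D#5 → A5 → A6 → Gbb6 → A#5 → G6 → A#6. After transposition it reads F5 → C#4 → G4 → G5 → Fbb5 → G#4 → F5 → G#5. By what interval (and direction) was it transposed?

From G6 to F5 is 9 letter names — a ninth of some quality.
F5 to G6 is 14 semitones, which makes it a major ninth; the second version is lower, so the direction is down.
Checking another pair — A#6 → G#5 — gives the same interval.

down a major ninth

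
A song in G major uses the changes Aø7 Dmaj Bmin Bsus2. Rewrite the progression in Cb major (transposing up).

G major up to Cb major is a diminished fourth; each chord root moves by that interval while the quality stays the same.
Aø7: root A up a diminished fourth → Db, giving Dbø7.
Dmaj: root D up a diminished fourth → Gb, giving Gbmaj.
Bmin: root B up a diminished fourth → Eb, giving Ebmin.
Bsus2: root B up a diminished fourth → Eb, giving Ebsus2.

Dbø7 Gbmaj Ebmin Ebsus2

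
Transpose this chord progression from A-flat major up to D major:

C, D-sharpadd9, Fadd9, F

F# G##add9 Badd9 B

A-flat major up to D major is an augmented fourth; each chord root moves by that interval while the quality stays the same.
C: root C up an augmented fourth → F#, giving F#.
D-sharpadd9: root D-sharp up an augmented fourth → G##, giving G##add9.
Fadd9: root F up an augmented fourth → B, giving Badd9.
F: root F up an augmented fourth → B, giving B.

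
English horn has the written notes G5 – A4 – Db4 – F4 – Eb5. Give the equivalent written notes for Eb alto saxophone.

First find concert pitch: the English horn sounds a perfect fifth below written, so G5 A4 Db4 F4 Eb5 sounds C5 D4 Gb3 Bb3 Ab4.
Then write for Eb alto saxophone: it sounds a major sixth below written, so the part must be a major sixth above concert.
C5 → A5
D4 → B4
Gb3 → Eb4
Bb3 → G4
Ab4 → F5

A5 B4 Eb4 G4 F5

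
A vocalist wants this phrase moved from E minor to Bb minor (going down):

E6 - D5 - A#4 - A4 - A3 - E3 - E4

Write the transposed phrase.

From E down to Bb is an augmented fourth; apply that to each pitch.
E6 -> Bb5
D5 -> Ab4
A#4 -> E4
A4 -> Eb4
A3 -> Eb3
E3 -> Bb2
E4 -> Bb3

Bb5 Ab4 E4 Eb4 Eb3 Bb2 Bb3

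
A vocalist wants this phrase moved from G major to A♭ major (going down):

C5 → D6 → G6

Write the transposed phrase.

G major to A♭ major down is a major seventh, so every note moves down by that interval.
C5 -> Db4
D6 -> Eb5
G6 -> Ab5

Db4 Eb5 Ab5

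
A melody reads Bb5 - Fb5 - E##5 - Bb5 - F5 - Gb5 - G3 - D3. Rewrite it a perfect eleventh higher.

A perfect eleventh up from Bb5 gives Eb7.
Fb5: an eleventh up reaches B, and 17 semitones makes it Bbb6.
E##5 up a perfect eleventh is A##6.
Bb5: an eleventh up reaches E, and 17 semitones makes it Eb7.
A perfect eleventh up from F5 gives Bb6.
Gb5: an eleventh up reaches C, and 17 semitones makes it Cb7.
G3 up a perfect eleventh is C5.
A perfect eleventh up from D3 gives G4.

Eb7 Bbb6 A##6 Eb7 Bb6 Cb7 C5 G4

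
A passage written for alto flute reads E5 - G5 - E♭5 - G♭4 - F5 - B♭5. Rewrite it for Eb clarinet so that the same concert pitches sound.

G#4 B4 G4 Bb3 A4 D5

First find concert pitch: the alto flute sounds a perfect fourth below written, so E5 G5 E♭5 G♭4 F5 B♭5 sounds B4 D5 Bb4 Db4 C5 F5.
Then write for Eb clarinet: it sounds a minor third above written, so the part must be a minor third below concert.
B4 → G#4
D5 → B4
Bb4 → G4
Db4 → Bb3
C5 → A4
F5 → D5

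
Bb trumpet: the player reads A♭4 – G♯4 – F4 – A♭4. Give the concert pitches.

Gb4 F#4 Eb4 Gb4

The Bb trumpet sounds a major second below written, so transpose each written note down a major second.
Ab4 gives Gb4
G#4 gives F#4
F4 gives Eb4
Ab4 gives Gb4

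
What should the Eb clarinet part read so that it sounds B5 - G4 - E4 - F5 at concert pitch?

G#5 E4 C#4 D5

The Eb clarinet sounds a minor third above written, so the written part must be a minor third below concert — transpose each note down.
B5 → G#5
G4 → E4
E4 → C#4
F5 → D5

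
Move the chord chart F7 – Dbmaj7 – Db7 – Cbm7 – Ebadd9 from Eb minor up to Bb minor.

Eb minor up to Bb minor is a perfect fifth; each chord root moves by that interval while the quality stays the same.
F7: root F up a perfect fifth → C, giving C7.
Dbmaj7: root Db up a perfect fifth → Ab, giving Abmaj7.
Db7: root Db up a perfect fifth → Ab, giving Ab7.
Cbm7: root Cb up a perfect fifth → Gb, giving Gbm7.
Ebadd9: root Eb up a perfect fifth → Bb, giving Bbadd9.

C7 Abmaj7 Ab7 Gbm7 Bbadd9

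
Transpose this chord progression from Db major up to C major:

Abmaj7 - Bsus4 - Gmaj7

Gmaj7 A#sus4 F#maj7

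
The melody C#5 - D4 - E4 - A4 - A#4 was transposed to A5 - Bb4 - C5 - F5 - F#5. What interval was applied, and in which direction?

From C#5 to A5 is 6 letter names — a sixth of some quality.
C#5 to A5 is 8 semitones, which makes it a minor sixth; the second version is higher, so the direction is up.
Checking another pair — A#4 → F#5 — gives the same interval.

up a minor sixth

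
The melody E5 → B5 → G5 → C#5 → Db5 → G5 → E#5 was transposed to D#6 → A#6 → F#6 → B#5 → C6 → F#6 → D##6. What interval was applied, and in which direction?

up a major seventh

Take the first pair: E5 → D#6. E to D spans 7 letter names, so the interval is some kind of seventh.
E5 to D#6 is 11 semitones, which makes it a major seventh; the second version is higher, so the direction is up.
Checking another pair — E#5 → D##6 — gives the same interval.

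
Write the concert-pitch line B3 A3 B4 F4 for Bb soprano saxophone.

Written C4 sounds as Bb3 on the Bb soprano saxophone, so concert pitches are written a major second up.
B3 → C#4
A3 → B3
B4 → C#5
F4 → G4

C#4 B3 C#5 G4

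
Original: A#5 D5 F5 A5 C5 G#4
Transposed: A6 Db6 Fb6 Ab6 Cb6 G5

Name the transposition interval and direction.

From A#5 to A6 is 8 letter names — an octave of some quality.
A#5 to A6 is 11 semitones, which makes it a diminished octave; the second version is higher, so the direction is up.
Checking another pair — G#4 → G5 — gives the same interval.

up a diminished octave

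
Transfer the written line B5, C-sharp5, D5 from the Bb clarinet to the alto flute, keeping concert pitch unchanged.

D6 E5 F5

First find concert pitch: the Bb clarinet sounds a major second below written, so B5 C-sharp5 D5 sounds A5 B4 C5.
Then write for alto flute: it sounds a perfect fourth below written, so the part must be a perfect fourth above concert.
A5 → D6
B4 → E5
C5 → F5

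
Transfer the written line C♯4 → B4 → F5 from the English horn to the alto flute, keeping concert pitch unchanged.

B3 A4 Eb5

First find concert pitch: the English horn sounds a perfect fifth below written, so C♯4 B4 F5 sounds F#3 E4 Bb4.
Then write for alto flute: it sounds a perfect fourth below written, so the part must be a perfect fourth above concert.
F#3 → B3
E4 → A4
Bb4 → Eb5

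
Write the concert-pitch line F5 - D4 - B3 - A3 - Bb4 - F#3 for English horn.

C6 A4 F#4 E4 F5 C#4

The English horn sounds a perfect fifth below written, so the written part must be a perfect fifth above concert — transpose each note up.
F5 → C6
D4 → A4
B3 → F#4
A3 → E4
Bb4 → F5
F#3 → C#4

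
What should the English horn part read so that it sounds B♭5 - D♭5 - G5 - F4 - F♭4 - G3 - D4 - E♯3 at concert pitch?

F6 Ab5 D6 C5 Cb5 D4 A4 B#3

Written C4 sounds as F3 on the English horn, so concert pitches are written a perfect fifth up.
Bb5 -> F6
Db5 -> Ab5
G5 -> D6
F4 -> C5
Fb4 -> Cb5
G3 -> D4
D4 -> A4
E#3 -> B#3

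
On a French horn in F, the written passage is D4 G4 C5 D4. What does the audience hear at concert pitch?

G3 C4 F4 G3

Written C4 on the French horn in F sounds as F3, a perfect fifth lower; apply that shift to every note.
D4 → G3
G4 → C4
C5 → F4
D4 → G3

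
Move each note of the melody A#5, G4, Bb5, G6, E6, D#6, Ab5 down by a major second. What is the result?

A#5 -> G#5
G4 -> F4
Bb5 -> Ab5
G6 -> F6
E6 -> D6
D#6 -> C#6
Ab5 -> Gb5

G#5 F4 Ab5 F6 D6 C#6 Gb5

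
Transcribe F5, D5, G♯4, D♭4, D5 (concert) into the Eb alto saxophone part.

The Eb alto saxophone sounds a major sixth below written, so the written part must be a major sixth above concert — transpose each note up.
F5 → D6
D5 → B5
G#4 → E#5
Db4 → Bb4
D5 → B5

D6 B5 E#5 Bb4 B5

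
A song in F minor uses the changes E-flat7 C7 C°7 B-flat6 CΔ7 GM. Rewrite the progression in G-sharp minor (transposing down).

F minor down to G-sharp minor is a diminished seventh; each chord root moves by that interval while the quality stays the same.
E-flat7: root E-flat down a diminished seventh → F#, giving F#7.
C7: root C down a diminished seventh → D#, giving D#7.
C°7: root C down a diminished seventh → D#, giving D#°7.
B-flat6: root B-flat down a diminished seventh → C#, giving C#6.
CΔ7: root C down a diminished seventh → D#, giving D#Δ7.
GM: root G down a diminished seventh → A#, giving A#M.

F#7 D#7 D#°7 C#6 D#Δ7 A#M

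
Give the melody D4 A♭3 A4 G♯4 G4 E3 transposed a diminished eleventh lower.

D4 → A#2
Ab3 → E2
A4 → E#3
G#4 → D##3
G4 → D#3
E3 → B#1

A#2 E2 E#3 D##3 D#3 B#1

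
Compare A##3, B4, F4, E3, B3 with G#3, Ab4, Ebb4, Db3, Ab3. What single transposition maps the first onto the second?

Take the first pair: A##3 → G#3. A to G spans 2 letter names, so the interval is some kind of second.
G#3 to A##3 is 3 semitones, which makes it an augmented second; the second version is lower, so the direction is down.
Checking another pair — B3 → Ab3 — gives the same interval.

down an augmented second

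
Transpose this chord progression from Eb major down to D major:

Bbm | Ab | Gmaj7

Eb major down to D major is a minor second; each chord root moves by that interval while the quality stays the same.
Bbm: root Bb down a minor second → A, giving Am.
Ab: root Ab down a minor second → G, giving G.
Gmaj7: root G down a minor second → F#, giving F#maj7.

Am G F#maj7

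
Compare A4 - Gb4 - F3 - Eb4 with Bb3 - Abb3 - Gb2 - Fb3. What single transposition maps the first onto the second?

down a major seventh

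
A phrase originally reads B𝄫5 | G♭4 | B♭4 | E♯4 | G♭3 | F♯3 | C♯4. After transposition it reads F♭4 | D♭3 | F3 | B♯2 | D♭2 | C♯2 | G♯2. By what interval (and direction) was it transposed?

From Bbb5 to Fb4 is 11 letter names — an eleventh of some quality.
Fb4 to Bbb5 is 17 semitones, which makes it a perfect eleventh; the second version is lower, so the direction is down.
Checking another pair — C#4 → G#2 — gives the same interval.

down a perfect eleventh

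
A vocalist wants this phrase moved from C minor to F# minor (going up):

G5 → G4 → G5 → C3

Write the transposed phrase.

From C up to F# is an augmented fourth; apply that to each pitch.
G5 becomes C#6
G4 becomes C#5
G5 becomes C#6
C3 becomes F#3

C#6 C#5 C#6 F#3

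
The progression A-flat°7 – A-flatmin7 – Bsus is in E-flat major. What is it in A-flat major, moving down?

Db°7 Dbmin7 Esus

E-flat major down to A-flat major is a perfect fifth; each chord root moves by that interval while the quality stays the same.
A-flat°7: root A-flat down a perfect fifth → Db, giving Db°7.
A-flatmin7: root A-flat down a perfect fifth → Db, giving Dbmin7.
Bsus: root B down a perfect fifth → E, giving Esus.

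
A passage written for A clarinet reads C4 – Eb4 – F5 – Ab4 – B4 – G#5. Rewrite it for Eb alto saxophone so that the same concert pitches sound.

F#4 A4 B5 D5 E#5 C##6

First find concert pitch: the A clarinet sounds a minor third below written, so C4 Eb4 F5 Ab4 B4 G#5 sounds A3 C4 D5 F4 G#4 E#5.
Then write for Eb alto saxophone: it sounds a major sixth below written, so the part must be a major sixth above concert.
A3 → F#4
C4 → A4
D5 → B5
F4 → D5
G#4 → E#5
E#5 → C##6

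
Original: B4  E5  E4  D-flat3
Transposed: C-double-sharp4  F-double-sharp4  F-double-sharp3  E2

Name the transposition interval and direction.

down a diminished seventh

Take the first pair: B4 → C##4. B to C spans 7 letter names, so the interval is some kind of seventh.
C##4 to B4 is 9 semitones, which makes it a diminished seventh; the second version is lower, so the direction is down.
Checking another pair — Db3 → E2 — gives the same interval.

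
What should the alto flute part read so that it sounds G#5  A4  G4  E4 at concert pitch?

Written C4 sounds as G3 on the alto flute, so concert pitches are written a perfect fourth up.
G#5 to C#6
A4 to D5
G4 to C5
E4 to A4

C#6 D5 C5 A4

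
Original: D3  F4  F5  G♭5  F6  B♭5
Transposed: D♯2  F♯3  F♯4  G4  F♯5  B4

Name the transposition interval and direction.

down a diminished octave

Take the first pair: D3 → D#2. D to D spans 8 letter names, so the interval is some kind of octave.
D#2 to D3 is 11 semitones, which makes it a diminished octave; the second version is lower, so the direction is down.
Checking another pair — Bb5 → B4 — gives the same interval.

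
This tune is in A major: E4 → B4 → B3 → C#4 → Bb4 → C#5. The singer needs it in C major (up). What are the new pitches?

G4 D5 D4 E4 Db5 E5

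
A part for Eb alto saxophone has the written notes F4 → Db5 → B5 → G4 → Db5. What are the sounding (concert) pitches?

Written C4 on the Eb alto saxophone sounds as Eb3, a major sixth lower; apply that shift to every note.
F4 -> Ab3
Db5 -> Fb4
B5 -> D5
G4 -> Bb3
Db5 -> Fb4

Ab3 Fb4 D5 Bb3 Fb4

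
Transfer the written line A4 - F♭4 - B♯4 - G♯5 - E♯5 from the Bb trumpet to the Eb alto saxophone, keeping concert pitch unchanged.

First find concert pitch: the Bb trumpet sounds a major second below written, so A4 F♭4 B♯4 G♯5 E♯5 sounds G4 Ebb4 A#4 F#5 D#5.
Then write for Eb alto saxophone: it sounds a major sixth below written, so the part must be a major sixth above concert.
G4 → E5
Ebb4 → Cb5
A#4 → F##5
F#5 → D#6
D#5 → B#5

E5 Cb5 F##5 D#6 B#5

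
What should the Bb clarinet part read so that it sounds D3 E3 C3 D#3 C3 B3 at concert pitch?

E3 F#3 D3 E#3 D3 C#4

Written C4 sounds as Bb3 on the Bb clarinet, so concert pitches are written a major second up.
D3 gives E3
E3 gives F#3
C3 gives D3
D#3 gives E#3
C3 gives D3
B3 gives C#4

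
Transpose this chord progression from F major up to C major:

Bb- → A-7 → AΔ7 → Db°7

F major up to C major is a perfect fifth; each chord root moves by that interval while the quality stays the same.
Bb-: root Bb up a perfect fifth → F, giving F-.
A-7: root A up a perfect fifth → E, giving E-7.
AΔ7: root A up a perfect fifth → E, giving EΔ7.
Db°7: root Db up a perfect fifth → Ab, giving Ab°7.

F- E-7 EΔ7 Ab°7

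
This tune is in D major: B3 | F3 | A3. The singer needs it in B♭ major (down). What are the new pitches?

G3 Db3 F3

D major to B♭ major down is a major third, so every note moves down by that interval.
B3 -> G3
F3 -> Db3
A3 -> F3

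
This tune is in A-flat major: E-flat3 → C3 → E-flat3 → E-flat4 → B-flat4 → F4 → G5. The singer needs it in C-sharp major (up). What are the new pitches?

A-flat major to C-sharp major up is an augmented third, so every note moves up by that interval.
Eb3 becomes G#3
C3 becomes E#3
Eb3 becomes G#3
Eb4 becomes G#4
Bb4 becomes D#5
F4 becomes A#4
G5 becomes B#5

G#3 E#3 G#3 G#4 D#5 A#4 B#5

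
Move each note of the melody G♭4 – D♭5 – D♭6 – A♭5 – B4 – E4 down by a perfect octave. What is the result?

Gb3 Db4 Db5 Ab4 B3 E3

Gb4 gives Gb3
Db5 gives Db4
Db6 gives Db5
Ab5 gives Ab4
B4 gives B3
E4 gives E3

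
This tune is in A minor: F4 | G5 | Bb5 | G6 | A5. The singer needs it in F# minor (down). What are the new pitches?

From A down to F# is a minor third; apply that to each pitch.
F4 -> D4
G5 -> E5
Bb5 -> G5
G6 -> E6
A5 -> F#5

D4 E5 G5 E6 F#5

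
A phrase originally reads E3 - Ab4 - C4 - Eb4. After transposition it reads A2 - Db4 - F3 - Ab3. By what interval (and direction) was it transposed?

down a perfect fifth

Take the first pair: E3 → A2. E to A spans 5 letter names, so the interval is some kind of fifth.
A2 to E3 is 7 semitones, which makes it a perfect fifth; the second version is lower, so the direction is down.
Checking another pair — Eb4 → Ab3 — gives the same interval.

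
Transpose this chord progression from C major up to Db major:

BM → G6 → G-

CM Ab6 Ab-

C major up to Db major is a minor second; each chord root moves by that interval while the quality stays the same.
BM: root B up a minor second → C, giving CM.
G6: root G up a minor second → Ab, giving Ab6.
G-: root G up a minor second → Ab, giving Ab-.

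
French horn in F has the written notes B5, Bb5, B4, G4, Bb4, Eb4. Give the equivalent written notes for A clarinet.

First find concert pitch: the French horn in F sounds a perfect fifth below written, so B5 Bb5 B4 G4 Bb4 Eb4 sounds E5 Eb5 E4 C4 Eb4 Ab3.
Then write for A clarinet: it sounds a minor third below written, so the part must be a minor third above concert.
E5 → G5
Eb5 → Gb5
E4 → G4
C4 → Eb4
Eb4 → Gb4
Ab3 → Cb4

G5 Gb5 G4 Eb4 Gb4 Cb4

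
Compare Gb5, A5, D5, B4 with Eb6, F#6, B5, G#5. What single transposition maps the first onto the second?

up a major sixth

Take the first pair: Gb5 → Eb6. G to E spans 6 letter names, so the interval is some kind of sixth.
Gb5 to Eb6 is 9 semitones, which makes it a major sixth; the second version is higher, so the direction is up.
Checking another pair — B4 → G#5 — gives the same interval.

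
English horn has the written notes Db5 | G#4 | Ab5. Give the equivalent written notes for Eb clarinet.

Eb4 A#3 Bb4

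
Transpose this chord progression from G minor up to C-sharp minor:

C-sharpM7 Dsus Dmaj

G minor up to C-sharp minor is an augmented fourth; each chord root moves by that interval while the quality stays the same.
C-sharpM7: root C-sharp up an augmented fourth → F##, giving F##M7.
Dsus: root D up an augmented fourth → G#, giving G#sus.
Dmaj: root D up an augmented fourth → G#, giving G#maj.

F##M7 G#sus G#maj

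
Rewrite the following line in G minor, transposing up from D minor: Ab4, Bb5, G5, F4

D minor to G minor up is a perfect fourth, so every note moves up by that interval.
Ab4 -> Db5
Bb5 -> Eb6
G5 -> C6
F4 -> Bb4

Db5 Eb6 C6 Bb4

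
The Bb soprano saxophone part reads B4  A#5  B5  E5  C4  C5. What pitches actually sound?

The Bb soprano saxophone sounds a major second below written, so transpose each written note down a major second.
B4 gives A4
A#5 gives G#5
B5 gives A5
E5 gives D5
C4 gives Bb3
C5 gives Bb4

A4 G#5 A5 D5 Bb3 Bb4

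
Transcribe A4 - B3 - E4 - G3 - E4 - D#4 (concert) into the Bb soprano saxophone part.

B4 C#4 F#4 A3 F#4 E#4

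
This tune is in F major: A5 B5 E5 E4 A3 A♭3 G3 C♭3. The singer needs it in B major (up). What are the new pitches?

D#6 E#6 A#5 A#4 D#4 D4 C#4 F3

F major to B major up is an augmented fourth, so every note moves up by that interval.
A5 → D#6
B5 → E#6
E5 → A#5
E4 → A#4
A3 → D#4
Ab3 → D4
G3 → C#4
Cb3 → F3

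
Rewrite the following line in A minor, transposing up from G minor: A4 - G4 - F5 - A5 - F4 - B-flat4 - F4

B4 A4 G5 B5 G4 C5 G4

G minor to A minor up is a major second, so every note moves up by that interval.
A4 to B4
G4 to A4
F5 to G5
A5 to B5
F4 to G4
Bb4 to C5
F4 to G4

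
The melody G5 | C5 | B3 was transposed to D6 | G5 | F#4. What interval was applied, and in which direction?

up a perfect fifth

Take the first pair: G5 → D6. G to D spans 5 letter names, so the interval is some kind of fifth.
G5 to D6 is 7 semitones, which makes it a perfect fifth; the second version is higher, so the direction is up.
Checking another pair — B3 → F#4 — gives the same interval.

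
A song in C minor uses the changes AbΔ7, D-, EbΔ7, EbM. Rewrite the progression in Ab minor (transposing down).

C minor down to Ab minor is a major third; each chord root moves by that interval while the quality stays the same.
AbΔ7: root Ab down a major third → Fb, giving FbΔ7.
D-: root D down a major third → Bb, giving Bb-.
EbΔ7: root Eb down a major third → Cb, giving CbΔ7.
EbM: root Eb down a major third → Cb, giving CbM.

FbΔ7 Bb- CbΔ7 CbM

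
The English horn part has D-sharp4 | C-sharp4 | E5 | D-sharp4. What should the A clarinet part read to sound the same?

First find concert pitch: the English horn sounds a perfect fifth below written, so D-sharp4 C-sharp4 E5 D-sharp4 sounds G#3 F#3 A4 G#3.
Then write for A clarinet: it sounds a minor third below written, so the part must be a minor third above concert.
G#3 → B3
F#3 → A3
A4 → C5
G#3 → B3

B3 A3 C5 B3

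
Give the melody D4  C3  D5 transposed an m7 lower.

E3 D2 E4

D4: a seventh down reaches E, and 10 semitones makes it E3.
A minor seventh down from C3 gives D2.
D5 down a minor seventh is E4.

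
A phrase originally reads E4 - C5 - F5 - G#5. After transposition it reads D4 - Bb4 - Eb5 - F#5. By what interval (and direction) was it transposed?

down a major second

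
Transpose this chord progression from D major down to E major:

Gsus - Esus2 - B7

Asus F#sus2 C#7

D major down to E major is a minor seventh; each chord root moves by that interval while the quality stays the same.
Gsus: root G down a minor seventh → A, giving Asus.
Esus2: root E down a minor seventh → F#, giving F#sus2.
B7: root B down a minor seventh → C#, giving C#7.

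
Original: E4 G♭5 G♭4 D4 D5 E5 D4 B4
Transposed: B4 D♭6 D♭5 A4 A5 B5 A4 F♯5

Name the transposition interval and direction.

up a perfect fifth

From E4 to B4 is 5 letter names — a fifth of some quality.
E4 to B4 is 7 semitones, which makes it a perfect fifth; the second version is higher, so the direction is up.
Checking another pair — B4 → F#5 — gives the same interval.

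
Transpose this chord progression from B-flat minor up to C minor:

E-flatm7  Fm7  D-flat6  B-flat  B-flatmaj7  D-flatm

B-flat minor up to C minor is a major second; each chord root moves by that interval while the quality stays the same.
E-flatm7: root E-flat up a major second → F, giving Fm7.
Fm7: root F up a major second → G, giving Gm7.
D-flat6: root D-flat up a major second → Eb, giving Eb6.
B-flat: root B-flat up a major second → C, giving C.
B-flatmaj7: root B-flat up a major second → C, giving Cmaj7.
D-flatm: root D-flat up a major second → Eb, giving Ebm.

Fm7 Gm7 Eb6 C Cmaj7 Ebm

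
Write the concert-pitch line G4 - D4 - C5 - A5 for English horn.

The English horn sounds a perfect fifth below written, so the written part must be a perfect fifth above concert — transpose each note up.
G4 gives D5
D4 gives A4
C5 gives G5
A5 gives E6

D5 A4 G5 E6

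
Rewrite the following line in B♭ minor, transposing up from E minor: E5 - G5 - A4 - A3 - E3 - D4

E minor to B♭ minor up is a diminished fifth, so every note moves up by that interval.
E5 becomes Bb5
G5 becomes Db6
A4 becomes Eb5
A3 becomes Eb4
E3 becomes Bb3
D4 becomes Ab4

Bb5 Db6 Eb5 Eb4 Bb3 Ab4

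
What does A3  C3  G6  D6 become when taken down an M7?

A3 -> Bb2
C3 -> Db2
G6 -> Ab5
D6 -> Eb5

Bb2 Db2 Ab5 Eb5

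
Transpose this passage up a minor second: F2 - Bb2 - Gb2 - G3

F2 up a minor second is Gb2.
Bb2 up a minor second is Cb3.
A minor second up from Gb2 gives Abb2.
G3 up a minor second is Ab3.

Gb2 Cb3 Abb2 Ab3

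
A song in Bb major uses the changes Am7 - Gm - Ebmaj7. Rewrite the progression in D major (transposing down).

Bb major down to D major is a minor sixth; each chord root moves by that interval while the quality stays the same.
Am7: root A down a minor sixth → C#, giving C#m7.
Gm: root G down a minor sixth → B, giving Bm.
Ebmaj7: root Eb down a minor sixth → G, giving Gmaj7.

C#m7 Bm Gmaj7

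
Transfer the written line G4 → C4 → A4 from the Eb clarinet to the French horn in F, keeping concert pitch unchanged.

First find concert pitch: the Eb clarinet sounds a minor third above written, so G4 C4 A4 sounds Bb4 Eb4 C5.
Then write for French horn in F: it sounds a perfect fifth below written, so the part must be a perfect fifth above concert.
Bb4 → F5
Eb4 → Bb4
C5 → G5

F5 Bb4 G5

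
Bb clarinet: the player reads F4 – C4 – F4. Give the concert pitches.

Written C4 on the Bb clarinet sounds as Bb3, a major second lower; apply that shift to every note.
F4 becomes Eb4
C4 becomes Bb3
F4 becomes Eb4

Eb4 Bb3 Eb4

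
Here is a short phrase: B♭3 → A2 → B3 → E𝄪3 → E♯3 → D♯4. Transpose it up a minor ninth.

Cb5 Bb3 C5 F##4 F#4 E5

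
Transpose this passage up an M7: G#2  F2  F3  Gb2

G#2 -> F##3
F2 -> E3
F3 -> E4
Gb2 -> F3

F##3 E3 E4 F3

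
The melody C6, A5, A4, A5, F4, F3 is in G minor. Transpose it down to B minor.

E5 C#5 C#4 C#5 A3 A2

From G down to B is a minor sixth; apply that to each pitch.
C6 → E5
A5 → C#5
A4 → C#4
A5 → C#5
F4 → A3
F3 → A2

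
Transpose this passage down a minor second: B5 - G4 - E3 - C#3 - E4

B5 to A#5
G4 to F#4
E3 to D#3
C#3 to B#2
E4 to D#4

A#5 F#4 D#3 B#2 D#4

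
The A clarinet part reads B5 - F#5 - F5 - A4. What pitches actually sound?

G#5 D#5 D5 F#4

Written C4 on the A clarinet sounds as A3, a minor third lower; apply that shift to every note.
B5 to G#5
F#5 to D#5
F5 to D5
A4 to F#4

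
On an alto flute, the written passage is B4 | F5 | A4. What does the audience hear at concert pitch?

F#4 C5 E4

The alto flute sounds a perfect fourth below written, so transpose each written note down a perfect fourth.
B4 gives F#4
F5 gives C5
A4 gives E4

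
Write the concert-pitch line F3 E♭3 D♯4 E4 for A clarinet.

Written C4 sounds as A3 on the A clarinet, so concert pitches are written a minor third up.
F3 -> Ab3
Eb3 -> Gb3
D#4 -> F#4
E4 -> G4

Ab3 Gb3 F#4 G4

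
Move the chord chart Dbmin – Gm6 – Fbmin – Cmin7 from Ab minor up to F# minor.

Bmin E#m6 Dmin A#min7

Ab minor up to F# minor is an augmented sixth; each chord root moves by that interval while the quality stays the same.
Dbmin: root Db up an augmented sixth → B, giving Bmin.
Gm6: root G up an augmented sixth → E#, giving E#m6.
Fbmin: root Fb up an augmented sixth → D, giving Dmin.
Cmin7: root C up an augmented sixth → A#, giving A#min7.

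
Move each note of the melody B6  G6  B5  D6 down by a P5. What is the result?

B6 down a perfect fifth is E6.
G6 down a perfect fifth is C6.
B5: a fifth down reaches E, and 7 semitones makes it E5.
D6 down a perfect fifth is G5.

E6 C6 E5 G5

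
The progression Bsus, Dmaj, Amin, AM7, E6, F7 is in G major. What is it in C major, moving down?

Esus Gmaj Dmin DM7 A6 Bb7

G major down to C major is a perfect fifth; each chord root moves by that interval while the quality stays the same.
Bsus: root B down a perfect fifth → E, giving Esus.
Dmaj: root D down a perfect fifth → G, giving Gmaj.
Amin: root A down a perfect fifth → D, giving Dmin.
AM7: root A down a perfect fifth → D, giving DM7.
E6: root E down a perfect fifth → A, giving A6.
F7: root F down a perfect fifth → Bb, giving Bb7.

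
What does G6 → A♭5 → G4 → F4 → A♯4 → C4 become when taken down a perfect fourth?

G6 becomes D6
Ab5 becomes Eb5
G4 becomes D4
F4 becomes C4
A#4 becomes E#4
C4 becomes G3

D6 Eb5 D4 C4 E#4 G3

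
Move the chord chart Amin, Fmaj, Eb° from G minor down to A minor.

G minor down to A minor is a minor seventh; each chord root moves by that interval while the quality stays the same.
Amin: root A down a minor seventh → B, giving Bmin.
Fmaj: root F down a minor seventh → G, giving Gmaj.
Eb°: root Eb down a minor seventh → F, giving F°.

Bmin Gmaj F°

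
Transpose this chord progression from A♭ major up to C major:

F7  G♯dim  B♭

A♭ major up to C major is a major third; each chord root moves by that interval while the quality stays the same.
F7: root F up a major third → A, giving A7.
G♯dim: root G♯ up a major third → B#, giving B#dim.
B♭: root B♭ up a major third → D, giving D.

A7 B#dim D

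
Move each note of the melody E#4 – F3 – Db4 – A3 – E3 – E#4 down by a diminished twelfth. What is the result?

A##2 B1 G2 D#2 A#1 A##2

E#4 down a diminished twelfth is A##2.
F3: a twelfth down reaches B, and 18 semitones makes it B1.
A diminished twelfth down from Db4 gives G2.
A3: a twelfth down reaches D, and 18 semitones makes it D#2.
E3: a twelfth down reaches A, and 18 semitones makes it A#1.
E#4 down a diminished twelfth is A##2.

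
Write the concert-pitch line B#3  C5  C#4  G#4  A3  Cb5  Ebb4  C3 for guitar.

B#4 C6 C#5 G#5 A4 Cb6 Ebb5 C4

Written C4 sounds as C3 on the guitar, so concert pitches are written a perfect octave up.
B#3 gives B#4
C5 gives C6
C#4 gives C#5
G#4 gives G#5
A3 gives A4
Cb5 gives Cb6
Ebb4 gives Ebb5
C3 gives C4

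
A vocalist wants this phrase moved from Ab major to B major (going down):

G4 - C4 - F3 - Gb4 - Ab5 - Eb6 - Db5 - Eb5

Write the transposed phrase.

A#3 D#3 G#2 A3 B4 F#5 E4 F#4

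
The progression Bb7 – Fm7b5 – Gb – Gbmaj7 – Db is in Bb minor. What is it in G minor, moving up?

G7 Dm7b5 Eb Ebmaj7 Bb

Bb minor up to G minor is a major sixth; each chord root moves by that interval while the quality stays the same.
Bb7: root Bb up a major sixth → G, giving G7.
Fm7b5: root F up a major sixth → D, giving Dm7b5.
Gb: root Gb up a major sixth → Eb, giving Eb.
Gbmaj7: root Gb up a major sixth → Eb, giving Ebmaj7.
Db: root Db up a major sixth → Bb, giving Bb.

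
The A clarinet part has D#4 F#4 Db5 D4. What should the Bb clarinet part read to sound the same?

C##4 E#4 C5 C#4

First find concert pitch: the A clarinet sounds a minor third below written, so D#4 F#4 Db5 D4 sounds B#3 D#4 Bb4 B3.
Then write for Bb clarinet: it sounds a major second below written, so the part must be a major second above concert.
B#3 → C##4
D#4 → E#4
Bb4 → C5
B3 → C#4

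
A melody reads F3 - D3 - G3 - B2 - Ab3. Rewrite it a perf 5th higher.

C4 A3 D4 F#3 Eb4

F3 -> C4
D3 -> A3
G3 -> D4
B2 -> F#3
Ab3 -> Eb4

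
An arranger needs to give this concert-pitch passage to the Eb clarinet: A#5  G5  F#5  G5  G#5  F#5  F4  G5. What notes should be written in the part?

F##5 E5 D#5 E5 E#5 D#5 D4 E5

Written C4 sounds as Eb4 on the Eb clarinet, so concert pitches are written a minor third down.
A#5 to F##5
G5 to E5
F#5 to D#5
G5 to E5
G#5 to E#5
F#5 to D#5
F4 to D4
G5 to E5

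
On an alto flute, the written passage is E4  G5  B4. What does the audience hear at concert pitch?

B3 D5 F#4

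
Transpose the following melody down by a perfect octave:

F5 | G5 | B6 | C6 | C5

F4 G4 B5 C5 C4

F5 becomes F4
G5 becomes G4
B6 becomes B5
C6 becomes C5
C5 becomes C4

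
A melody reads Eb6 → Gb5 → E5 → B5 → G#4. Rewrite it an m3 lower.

Eb6 becomes C6
Gb5 becomes Eb5
E5 becomes C#5
B5 becomes G#5
G#4 becomes E#4

C6 Eb5 C#5 G#5 E#4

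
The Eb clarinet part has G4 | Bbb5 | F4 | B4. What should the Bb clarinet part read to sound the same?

C5 Ebb6 Bb4 E5

First find concert pitch: the Eb clarinet sounds a minor third above written, so G4 Bbb5 F4 B4 sounds Bb4 Dbb6 Ab4 D5.
Then write for Bb clarinet: it sounds a major second below written, so the part must be a major second above concert.
Bb4 → C5
Dbb6 → Ebb6
Ab4 → Bb4
D5 → E5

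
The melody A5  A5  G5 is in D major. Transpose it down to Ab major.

From D down to Ab is an augmented fourth; apply that to each pitch.
A5 → Eb5
A5 → Eb5
G5 → Db5

Eb5 Eb5 Db5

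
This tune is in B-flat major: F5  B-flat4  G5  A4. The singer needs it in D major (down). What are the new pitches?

From B-flat down to D is a minor sixth; apply that to each pitch.
F5 gives A4
Bb4 gives D4
G5 gives B4
A4 gives C#4

A4 D4 B4 C#4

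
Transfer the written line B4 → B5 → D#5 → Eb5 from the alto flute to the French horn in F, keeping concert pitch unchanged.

C#5 C#6 E#5 F5

First find concert pitch: the alto flute sounds a perfect fourth below written, so B4 B5 D#5 Eb5 sounds F#4 F#5 A#4 Bb4.
Then write for French horn in F: it sounds a perfect fifth below written, so the part must be a perfect fifth above concert.
F#4 → C#5
F#5 → C#6
A#4 → E#5
Bb4 → F5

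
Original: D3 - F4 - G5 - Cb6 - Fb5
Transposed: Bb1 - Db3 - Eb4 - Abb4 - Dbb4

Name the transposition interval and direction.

down a major tenth

From D3 to Bb1 is 10 letter names — a tenth of some quality.
Bb1 to D3 is 16 semitones, which makes it a major tenth; the second version is lower, so the direction is down.
Checking another pair — Fb5 → Dbb4 — gives the same interval.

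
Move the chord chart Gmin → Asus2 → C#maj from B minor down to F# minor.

Dmin Esus2 G#maj

B minor down to F# minor is a perfect fourth; each chord root moves by that interval while the quality stays the same.
Gmin: root G down a perfect fourth → D, giving Dmin.
Asus2: root A down a perfect fourth → E, giving Esus2.
C#maj: root C# down a perfect fourth → G#, giving G#maj.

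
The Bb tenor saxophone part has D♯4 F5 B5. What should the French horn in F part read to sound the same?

G#3 Bb4 E5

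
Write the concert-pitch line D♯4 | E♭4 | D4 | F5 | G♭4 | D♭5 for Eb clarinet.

B#3 C4 B3 D5 Eb4 Bb4

The Eb clarinet sounds a minor third above written, so the written part must be a minor third below concert — transpose each note down.
D#4 to B#3
Eb4 to C4
D4 to B3
F5 to D5
Gb4 to Eb4
Db5 to Bb4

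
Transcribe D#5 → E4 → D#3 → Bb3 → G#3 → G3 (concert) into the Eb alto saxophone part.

B#5 C#5 B#3 G4 E#4 E4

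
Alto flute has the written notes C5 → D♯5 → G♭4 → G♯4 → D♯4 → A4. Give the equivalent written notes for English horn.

First find concert pitch: the alto flute sounds a perfect fourth below written, so C5 D♯5 G♭4 G♯4 D♯4 A4 sounds G4 A#4 Db4 D#4 A#3 E4.
Then write for English horn: it sounds a perfect fifth below written, so the part must be a perfect fifth above concert.
G4 → D5
A#4 → E#5
Db4 → Ab4
D#4 → A#4
A#3 → E#4
E4 → B4

D5 E#5 Ab4 A#4 E#4 B4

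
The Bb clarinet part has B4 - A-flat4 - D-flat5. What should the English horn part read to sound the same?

E5 Db5 Gb5

First find concert pitch: the Bb clarinet sounds a major second below written, so B4 A-flat4 D-flat5 sounds A4 Gb4 Cb5.
Then write for English horn: it sounds a perfect fifth below written, so the part must be a perfect fifth above concert.
A4 → E5
Gb4 → Db5
Cb5 → Gb5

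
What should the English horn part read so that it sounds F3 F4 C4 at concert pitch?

The English horn sounds a perfect fifth below written, so the written part must be a perfect fifth above concert — transpose each note up.
F3 gives C4
F4 gives C5
C4 gives G4

C4 C5 G4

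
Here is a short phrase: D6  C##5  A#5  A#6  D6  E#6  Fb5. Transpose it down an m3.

D6 down a minor third is B5.
A minor third down from C##5 gives A##4.
A#5: a third down reaches F, and 3 semitones makes it F##5.
A#6 down a minor third is F##6.
A minor third down from D6 gives B5.
E#6: a third down reaches C, and 3 semitones makes it C##6.
A minor third down from Fb5 gives Db5.

B5 A##4 F##5 F##6 B5 C##6 Db5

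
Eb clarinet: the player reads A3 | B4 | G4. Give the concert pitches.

C4 D5 Bb4

Written C4 on the Eb clarinet sounds as Eb4, a minor third higher; apply that shift to every note.
A3 → C4
B4 → D5
G4 → Bb4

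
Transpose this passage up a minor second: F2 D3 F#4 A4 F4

Gb2 Eb3 G4 Bb4 Gb4

F2 up a minor second is Gb2.
D3 up a minor second is Eb3.
A minor second up from F#4 gives G4.
A4 up a minor second is Bb4.
F4 up a minor second is Gb4.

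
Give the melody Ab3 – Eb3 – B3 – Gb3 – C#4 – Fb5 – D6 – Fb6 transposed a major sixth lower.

Cb3 Gb2 D3 Bbb2 E3 Abb4 F5 Abb5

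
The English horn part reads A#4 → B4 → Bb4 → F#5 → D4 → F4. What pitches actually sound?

D#4 E4 Eb4 B4 G3 Bb3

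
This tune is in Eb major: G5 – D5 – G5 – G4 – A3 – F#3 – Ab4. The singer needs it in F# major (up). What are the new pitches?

A#5 E#5 A#5 A#4 B#3 G##3 B4

Eb major to F# major up is an augmented second, so every note moves up by that interval.
G5 to A#5
D5 to E#5
G5 to A#5
G4 to A#4
A3 to B#3
F#3 to G##3
Ab4 to B4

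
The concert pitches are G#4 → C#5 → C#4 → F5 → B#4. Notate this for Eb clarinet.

E#4 A#4 A#3 D5 G##4

The Eb clarinet sounds a minor third above written, so the written part must be a minor third below concert — transpose each note down.
G#4 -> E#4
C#5 -> A#4
C#4 -> A#3
F5 -> D5
B#4 -> G##4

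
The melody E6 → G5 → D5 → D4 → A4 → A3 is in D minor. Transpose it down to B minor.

C#6 E5 B4 B3 F#4 F#3

D minor to B minor down is a minor third, so every note moves down by that interval.
E6 to C#6
G5 to E5
D5 to B4
D4 to B3
A4 to F#4
A3 to F#3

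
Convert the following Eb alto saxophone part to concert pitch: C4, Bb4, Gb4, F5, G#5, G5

Written C4 on the Eb alto saxophone sounds as Eb3, a major sixth lower; apply that shift to every note.
C4 gives Eb3
Bb4 gives Db4
Gb4 gives Bbb3
F5 gives Ab4
G#5 gives B4
G5 gives Bb4

Eb3 Db4 Bbb3 Ab4 B4 Bb4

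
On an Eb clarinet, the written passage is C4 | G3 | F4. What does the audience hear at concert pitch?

Eb4 Bb3 Ab4

Written C4 on the Eb clarinet sounds as Eb4, a minor third higher; apply that shift to every note.
C4 becomes Eb4
G3 becomes Bb3
F4 becomes Ab4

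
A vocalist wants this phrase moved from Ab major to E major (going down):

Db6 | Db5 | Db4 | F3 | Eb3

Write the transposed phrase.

From Ab down to E is a diminished fourth; apply that to each pitch.
Db6 -> A5
Db5 -> A4
Db4 -> A3
F3 -> C#3
Eb3 -> B2

A5 A4 A3 C#3 B2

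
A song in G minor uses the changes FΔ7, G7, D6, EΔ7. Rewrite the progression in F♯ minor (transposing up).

EΔ7 F#7 C#6 D#Δ7

G minor up to F♯ minor is a major seventh; each chord root moves by that interval while the quality stays the same.
FΔ7: root F up a major seventh → E, giving EΔ7.
G7: root G up a major seventh → F#, giving F#7.
D6: root D up a major seventh → C#, giving C#6.
EΔ7: root E up a major seventh → D#, giving D#Δ7.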